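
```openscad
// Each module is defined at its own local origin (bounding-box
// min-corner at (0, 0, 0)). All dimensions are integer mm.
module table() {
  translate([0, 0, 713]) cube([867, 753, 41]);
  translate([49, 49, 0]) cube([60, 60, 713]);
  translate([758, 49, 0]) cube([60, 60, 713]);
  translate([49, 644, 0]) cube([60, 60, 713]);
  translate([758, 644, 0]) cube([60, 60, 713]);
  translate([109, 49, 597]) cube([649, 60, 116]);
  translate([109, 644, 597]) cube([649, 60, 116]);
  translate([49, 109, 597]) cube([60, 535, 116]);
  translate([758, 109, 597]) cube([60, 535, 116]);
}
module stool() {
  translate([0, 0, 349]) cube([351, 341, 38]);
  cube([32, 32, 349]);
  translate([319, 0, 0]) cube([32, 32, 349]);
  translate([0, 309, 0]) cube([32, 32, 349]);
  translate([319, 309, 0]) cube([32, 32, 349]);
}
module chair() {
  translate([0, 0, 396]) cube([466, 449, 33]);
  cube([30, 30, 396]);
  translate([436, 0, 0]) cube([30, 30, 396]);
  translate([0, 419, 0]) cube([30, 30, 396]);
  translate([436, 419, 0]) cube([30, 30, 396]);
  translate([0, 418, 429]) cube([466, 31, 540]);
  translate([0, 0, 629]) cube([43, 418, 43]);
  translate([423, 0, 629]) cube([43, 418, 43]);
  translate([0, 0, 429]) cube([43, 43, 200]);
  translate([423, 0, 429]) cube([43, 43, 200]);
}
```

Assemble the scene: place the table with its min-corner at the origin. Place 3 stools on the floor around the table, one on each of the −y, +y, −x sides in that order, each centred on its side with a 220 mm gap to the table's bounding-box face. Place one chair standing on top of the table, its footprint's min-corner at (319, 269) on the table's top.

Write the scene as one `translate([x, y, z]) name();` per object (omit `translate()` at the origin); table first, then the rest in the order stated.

table();
translate([258, -561, 0]) stool();
translate([258, 973, 0]) stool();
translate([-571, 206, 0]) stool();
translate([319, 269, 754]) chair();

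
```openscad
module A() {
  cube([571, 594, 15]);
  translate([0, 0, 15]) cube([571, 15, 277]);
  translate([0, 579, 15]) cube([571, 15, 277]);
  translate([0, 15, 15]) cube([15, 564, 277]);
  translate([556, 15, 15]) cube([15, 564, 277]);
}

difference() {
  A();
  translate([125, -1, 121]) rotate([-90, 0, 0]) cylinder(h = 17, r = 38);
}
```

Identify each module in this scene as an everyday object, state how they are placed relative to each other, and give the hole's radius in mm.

A is an open box. The open box has a circular hole through its front wall. The hole's radius is 38 mm.

The subtracted cylinder has r = 38 mm.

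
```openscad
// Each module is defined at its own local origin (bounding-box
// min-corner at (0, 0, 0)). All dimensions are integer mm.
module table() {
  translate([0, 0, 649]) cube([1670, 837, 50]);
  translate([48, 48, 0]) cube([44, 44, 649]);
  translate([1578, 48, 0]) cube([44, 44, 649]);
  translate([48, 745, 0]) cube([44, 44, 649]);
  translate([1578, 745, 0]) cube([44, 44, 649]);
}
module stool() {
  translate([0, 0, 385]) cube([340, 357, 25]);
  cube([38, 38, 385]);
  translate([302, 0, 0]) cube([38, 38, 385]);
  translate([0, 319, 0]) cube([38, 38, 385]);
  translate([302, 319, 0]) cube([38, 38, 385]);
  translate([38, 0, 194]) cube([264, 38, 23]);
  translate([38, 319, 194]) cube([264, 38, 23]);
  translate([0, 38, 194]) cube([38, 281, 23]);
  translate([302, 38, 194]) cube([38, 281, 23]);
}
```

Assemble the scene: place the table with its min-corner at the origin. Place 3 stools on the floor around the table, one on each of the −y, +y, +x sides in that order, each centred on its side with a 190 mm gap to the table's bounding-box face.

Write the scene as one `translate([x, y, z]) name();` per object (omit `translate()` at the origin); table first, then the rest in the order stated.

table();
translate([665, -547, 0]) stool();
translate([665, 1027, 0]) stool();
translate([1860, 240, 0]) stool();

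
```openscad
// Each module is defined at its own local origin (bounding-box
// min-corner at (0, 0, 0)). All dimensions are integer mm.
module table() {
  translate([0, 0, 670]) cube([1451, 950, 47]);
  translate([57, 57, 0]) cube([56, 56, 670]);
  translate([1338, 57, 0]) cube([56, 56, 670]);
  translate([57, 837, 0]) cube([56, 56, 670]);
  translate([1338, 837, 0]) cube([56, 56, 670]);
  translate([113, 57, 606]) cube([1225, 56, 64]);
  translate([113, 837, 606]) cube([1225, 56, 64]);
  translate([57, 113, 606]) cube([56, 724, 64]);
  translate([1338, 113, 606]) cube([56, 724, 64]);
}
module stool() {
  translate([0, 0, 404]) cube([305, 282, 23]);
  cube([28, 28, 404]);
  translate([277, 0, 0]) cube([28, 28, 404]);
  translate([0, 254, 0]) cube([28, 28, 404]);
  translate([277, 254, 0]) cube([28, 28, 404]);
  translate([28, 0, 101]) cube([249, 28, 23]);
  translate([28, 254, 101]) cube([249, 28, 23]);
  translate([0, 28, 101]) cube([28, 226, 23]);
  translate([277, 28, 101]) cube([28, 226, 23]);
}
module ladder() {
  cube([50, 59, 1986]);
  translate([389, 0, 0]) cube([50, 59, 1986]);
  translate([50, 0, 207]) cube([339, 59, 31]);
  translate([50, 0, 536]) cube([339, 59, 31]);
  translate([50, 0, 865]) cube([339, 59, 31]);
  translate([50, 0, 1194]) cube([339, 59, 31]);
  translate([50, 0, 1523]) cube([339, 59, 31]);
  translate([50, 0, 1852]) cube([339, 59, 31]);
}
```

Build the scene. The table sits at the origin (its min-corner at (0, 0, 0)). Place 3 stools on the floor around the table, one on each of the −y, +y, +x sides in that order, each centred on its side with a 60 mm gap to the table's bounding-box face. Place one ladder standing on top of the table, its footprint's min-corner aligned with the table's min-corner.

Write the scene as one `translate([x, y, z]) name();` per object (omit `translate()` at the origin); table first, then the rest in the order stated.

table();
translate([573, -342, 0]) stool();
translate([573, 1010, 0]) stool();
translate([1511, 334, 0]) stool();
translate([0, 0, 717]) ladder();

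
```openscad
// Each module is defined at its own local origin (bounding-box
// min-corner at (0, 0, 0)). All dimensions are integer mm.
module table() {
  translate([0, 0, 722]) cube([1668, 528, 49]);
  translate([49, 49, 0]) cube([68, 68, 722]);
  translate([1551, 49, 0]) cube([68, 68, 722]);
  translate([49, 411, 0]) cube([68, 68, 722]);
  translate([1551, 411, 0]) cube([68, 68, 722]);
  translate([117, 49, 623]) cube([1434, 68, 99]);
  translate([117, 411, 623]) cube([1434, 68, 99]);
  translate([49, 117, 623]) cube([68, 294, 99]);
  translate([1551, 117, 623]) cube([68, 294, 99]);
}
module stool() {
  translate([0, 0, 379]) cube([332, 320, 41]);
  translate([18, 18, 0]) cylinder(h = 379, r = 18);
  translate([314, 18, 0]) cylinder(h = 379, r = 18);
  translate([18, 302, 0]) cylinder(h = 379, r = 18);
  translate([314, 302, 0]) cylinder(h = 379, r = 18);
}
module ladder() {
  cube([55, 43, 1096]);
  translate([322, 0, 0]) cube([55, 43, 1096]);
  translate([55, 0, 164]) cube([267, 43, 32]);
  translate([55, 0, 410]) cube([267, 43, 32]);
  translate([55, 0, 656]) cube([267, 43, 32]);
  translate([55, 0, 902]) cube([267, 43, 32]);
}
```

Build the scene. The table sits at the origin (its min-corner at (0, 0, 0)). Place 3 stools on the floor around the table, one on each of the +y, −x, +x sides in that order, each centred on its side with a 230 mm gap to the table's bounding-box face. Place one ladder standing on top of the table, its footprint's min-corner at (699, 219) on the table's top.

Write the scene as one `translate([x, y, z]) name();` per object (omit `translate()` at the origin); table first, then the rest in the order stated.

table();
translate([668, 758, 0]) stool();
translate([-562, 104, 0]) stool();
translate([1898, 104, 0]) stool();
translate([699, 219, 771]) ladder();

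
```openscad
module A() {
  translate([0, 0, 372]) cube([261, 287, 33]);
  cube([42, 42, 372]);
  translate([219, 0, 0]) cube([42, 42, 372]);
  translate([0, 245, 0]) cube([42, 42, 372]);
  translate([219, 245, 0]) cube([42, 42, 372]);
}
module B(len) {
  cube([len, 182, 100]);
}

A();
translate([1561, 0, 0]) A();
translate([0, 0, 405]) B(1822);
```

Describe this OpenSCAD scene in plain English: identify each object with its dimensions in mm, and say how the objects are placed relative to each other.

A is a four-legged stool. The seat is a 261×287×33 mm slab whose top surface is at z = 405 mm; four square legs, each 42×42 mm in cross-section, run from the floor (z = 0) to the underside of the seat, each flush with a corner of the seat.

B is a rectangular beam 1822 mm long (x), 182 mm deep (y), 100 mm thick (z).

The beam spans the tops of two stools placed 1300 mm apart, resting at z = 405 mm.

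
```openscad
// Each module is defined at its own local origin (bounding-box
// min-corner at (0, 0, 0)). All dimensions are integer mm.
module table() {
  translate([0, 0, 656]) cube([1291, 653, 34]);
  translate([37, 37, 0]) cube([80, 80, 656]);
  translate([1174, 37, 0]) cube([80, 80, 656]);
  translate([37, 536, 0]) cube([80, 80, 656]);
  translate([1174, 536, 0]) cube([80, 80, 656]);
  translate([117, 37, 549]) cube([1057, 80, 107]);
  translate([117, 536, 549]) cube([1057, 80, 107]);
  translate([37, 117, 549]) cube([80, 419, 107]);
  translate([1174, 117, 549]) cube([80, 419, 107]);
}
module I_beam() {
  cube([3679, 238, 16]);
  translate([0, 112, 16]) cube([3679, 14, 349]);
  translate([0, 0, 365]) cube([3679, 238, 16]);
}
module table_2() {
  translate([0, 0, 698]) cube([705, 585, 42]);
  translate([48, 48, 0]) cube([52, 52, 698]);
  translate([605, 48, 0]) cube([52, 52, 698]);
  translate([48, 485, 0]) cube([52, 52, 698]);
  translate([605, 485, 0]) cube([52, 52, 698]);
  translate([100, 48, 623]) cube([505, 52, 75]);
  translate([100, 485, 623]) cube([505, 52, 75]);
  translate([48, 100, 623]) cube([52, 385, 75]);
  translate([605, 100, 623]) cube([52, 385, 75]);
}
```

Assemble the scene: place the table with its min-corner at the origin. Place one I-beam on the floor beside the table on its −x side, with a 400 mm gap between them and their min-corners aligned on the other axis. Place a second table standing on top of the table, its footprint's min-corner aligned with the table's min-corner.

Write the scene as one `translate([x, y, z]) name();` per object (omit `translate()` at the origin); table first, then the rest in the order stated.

table();
translate([-4079, 0, 0]) I_beam();
translate([0, 0, 690]) table_2();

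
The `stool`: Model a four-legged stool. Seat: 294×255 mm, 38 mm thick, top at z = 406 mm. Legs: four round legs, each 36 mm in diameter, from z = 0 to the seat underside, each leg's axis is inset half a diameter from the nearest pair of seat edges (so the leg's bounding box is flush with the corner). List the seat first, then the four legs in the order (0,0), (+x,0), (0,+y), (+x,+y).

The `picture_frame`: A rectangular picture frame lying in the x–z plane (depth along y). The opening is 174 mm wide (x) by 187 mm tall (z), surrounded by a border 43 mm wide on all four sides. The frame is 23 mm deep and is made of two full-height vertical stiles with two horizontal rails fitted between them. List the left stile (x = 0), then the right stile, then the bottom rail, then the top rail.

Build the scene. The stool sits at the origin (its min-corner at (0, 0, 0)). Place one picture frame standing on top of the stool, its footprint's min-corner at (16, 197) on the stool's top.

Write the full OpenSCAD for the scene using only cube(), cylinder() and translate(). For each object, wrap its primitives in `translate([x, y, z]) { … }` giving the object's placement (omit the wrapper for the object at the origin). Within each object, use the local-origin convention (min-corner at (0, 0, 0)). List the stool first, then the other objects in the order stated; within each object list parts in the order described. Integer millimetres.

translate([0, 0, 368]) cube([294, 255, 38]);
translate([18, 18, 0]) cylinder(h = 368, r = 18);
translate([276, 18, 0]) cylinder(h = 368, r = 18);
translate([18, 237, 0]) cylinder(h = 368, r = 18);
translate([276, 237, 0]) cylinder(h = 368, r = 18);
translate([16, 197, 406]) {
  cube([43, 23, 273]);
  translate([217, 0, 0]) cube([43, 23, 273]);
  translate([43, 0, 0]) cube([174, 23, 43]);
  translate([43, 0, 230]) cube([174, 23, 43]);
}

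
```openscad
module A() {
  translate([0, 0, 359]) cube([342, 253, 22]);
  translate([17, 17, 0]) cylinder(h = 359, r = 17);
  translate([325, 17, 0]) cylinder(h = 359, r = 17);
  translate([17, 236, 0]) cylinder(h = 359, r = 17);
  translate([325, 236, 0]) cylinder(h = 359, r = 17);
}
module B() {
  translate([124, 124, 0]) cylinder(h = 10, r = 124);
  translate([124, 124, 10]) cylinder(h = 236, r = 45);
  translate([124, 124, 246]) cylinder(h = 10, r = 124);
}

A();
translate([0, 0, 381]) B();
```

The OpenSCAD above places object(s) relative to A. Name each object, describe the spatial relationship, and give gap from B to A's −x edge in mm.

A is a stool. B is a spool. The spool is on top of the stool. The gap from the spool to the stool's −x edge is 0 mm.

The spool's min-x is at 0; the stool's min-x is 0; gap = 0 mm.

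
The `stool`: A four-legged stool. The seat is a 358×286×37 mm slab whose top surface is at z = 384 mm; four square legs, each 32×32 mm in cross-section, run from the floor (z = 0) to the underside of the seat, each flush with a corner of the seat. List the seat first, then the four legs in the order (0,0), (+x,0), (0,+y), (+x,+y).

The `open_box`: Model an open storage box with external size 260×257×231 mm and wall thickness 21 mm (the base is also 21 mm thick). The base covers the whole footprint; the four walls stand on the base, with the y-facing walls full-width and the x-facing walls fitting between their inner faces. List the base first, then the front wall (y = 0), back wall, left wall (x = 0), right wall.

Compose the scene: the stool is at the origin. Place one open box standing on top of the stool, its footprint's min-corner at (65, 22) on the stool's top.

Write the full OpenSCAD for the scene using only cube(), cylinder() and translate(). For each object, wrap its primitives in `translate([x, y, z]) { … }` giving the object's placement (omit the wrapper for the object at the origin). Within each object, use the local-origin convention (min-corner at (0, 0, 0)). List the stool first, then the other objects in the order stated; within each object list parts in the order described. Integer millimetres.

translate([0, 0, 347]) cube([358, 286, 37]);
cube([32, 32, 347]);
translate([326, 0, 0]) cube([32, 32, 347]);
translate([0, 254, 0]) cube([32, 32, 347]);
translate([326, 254, 0]) cube([32, 32, 347]);
translate([65, 22, 384]) {
  cube([260, 257, 21]);
  translate([0, 0, 21]) cube([260, 21, 210]);
  translate([0, 236, 21]) cube([260, 21, 210]);
  translate([0, 21, 21]) cube([21, 215, 210]);
  translate([239, 21, 21]) cube([21, 215, 210]);
}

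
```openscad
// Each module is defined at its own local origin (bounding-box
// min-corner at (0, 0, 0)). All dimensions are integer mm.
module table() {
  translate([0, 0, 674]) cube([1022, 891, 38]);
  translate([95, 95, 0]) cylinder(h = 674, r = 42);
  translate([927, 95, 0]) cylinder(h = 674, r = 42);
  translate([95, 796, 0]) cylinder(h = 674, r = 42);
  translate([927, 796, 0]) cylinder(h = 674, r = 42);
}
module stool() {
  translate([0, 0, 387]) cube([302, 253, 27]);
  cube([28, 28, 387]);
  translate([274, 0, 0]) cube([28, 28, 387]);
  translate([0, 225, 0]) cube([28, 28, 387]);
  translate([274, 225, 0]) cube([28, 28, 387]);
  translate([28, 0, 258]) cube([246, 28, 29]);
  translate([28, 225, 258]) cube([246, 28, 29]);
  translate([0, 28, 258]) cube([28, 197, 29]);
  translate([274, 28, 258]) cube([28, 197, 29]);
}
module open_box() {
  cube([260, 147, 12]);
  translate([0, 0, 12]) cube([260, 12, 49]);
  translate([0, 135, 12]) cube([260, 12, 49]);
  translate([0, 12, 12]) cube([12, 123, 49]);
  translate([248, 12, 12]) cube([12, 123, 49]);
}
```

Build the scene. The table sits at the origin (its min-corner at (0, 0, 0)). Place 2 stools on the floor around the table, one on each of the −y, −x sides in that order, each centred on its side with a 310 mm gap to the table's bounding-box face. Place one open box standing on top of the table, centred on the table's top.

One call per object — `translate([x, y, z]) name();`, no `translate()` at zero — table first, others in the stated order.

table();
translate([360, -563, 0]) stool();
translate([-612, 319, 0]) stool();
translate([381, 372, 712]) open_box();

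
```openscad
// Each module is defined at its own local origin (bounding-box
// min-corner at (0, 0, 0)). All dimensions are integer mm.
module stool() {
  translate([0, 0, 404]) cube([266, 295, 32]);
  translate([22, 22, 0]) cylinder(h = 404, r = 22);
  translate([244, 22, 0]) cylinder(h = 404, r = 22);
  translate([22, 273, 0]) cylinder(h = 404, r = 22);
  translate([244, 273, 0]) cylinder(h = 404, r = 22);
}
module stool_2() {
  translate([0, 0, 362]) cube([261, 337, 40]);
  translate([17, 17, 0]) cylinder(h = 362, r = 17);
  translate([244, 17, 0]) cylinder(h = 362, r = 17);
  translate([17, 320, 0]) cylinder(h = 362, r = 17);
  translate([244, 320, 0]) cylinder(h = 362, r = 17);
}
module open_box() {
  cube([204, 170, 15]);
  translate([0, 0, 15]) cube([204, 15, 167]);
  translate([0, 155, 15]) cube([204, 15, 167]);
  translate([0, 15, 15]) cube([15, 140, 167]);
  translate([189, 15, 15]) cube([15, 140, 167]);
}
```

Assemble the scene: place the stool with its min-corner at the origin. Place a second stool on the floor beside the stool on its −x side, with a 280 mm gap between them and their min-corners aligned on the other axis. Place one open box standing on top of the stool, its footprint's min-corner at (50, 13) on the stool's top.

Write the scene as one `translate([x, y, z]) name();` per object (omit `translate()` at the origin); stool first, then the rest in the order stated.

stool();
translate([-541, 0, 0]) stool_2();
translate([50, 13, 436]) open_box();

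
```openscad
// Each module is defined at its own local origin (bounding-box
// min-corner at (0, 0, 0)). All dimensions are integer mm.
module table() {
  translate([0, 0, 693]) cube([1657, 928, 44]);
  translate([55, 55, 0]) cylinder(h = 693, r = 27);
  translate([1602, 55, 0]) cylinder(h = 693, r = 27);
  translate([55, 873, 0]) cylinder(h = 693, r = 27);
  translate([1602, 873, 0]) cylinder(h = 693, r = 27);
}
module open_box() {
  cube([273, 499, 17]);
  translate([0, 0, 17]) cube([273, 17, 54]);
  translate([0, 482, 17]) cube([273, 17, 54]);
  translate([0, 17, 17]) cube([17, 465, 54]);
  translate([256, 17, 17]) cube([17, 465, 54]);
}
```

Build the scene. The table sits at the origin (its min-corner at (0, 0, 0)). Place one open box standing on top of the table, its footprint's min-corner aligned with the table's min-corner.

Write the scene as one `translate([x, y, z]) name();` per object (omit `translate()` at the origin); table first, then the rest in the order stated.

table();
translate([0, 0, 737]) open_box();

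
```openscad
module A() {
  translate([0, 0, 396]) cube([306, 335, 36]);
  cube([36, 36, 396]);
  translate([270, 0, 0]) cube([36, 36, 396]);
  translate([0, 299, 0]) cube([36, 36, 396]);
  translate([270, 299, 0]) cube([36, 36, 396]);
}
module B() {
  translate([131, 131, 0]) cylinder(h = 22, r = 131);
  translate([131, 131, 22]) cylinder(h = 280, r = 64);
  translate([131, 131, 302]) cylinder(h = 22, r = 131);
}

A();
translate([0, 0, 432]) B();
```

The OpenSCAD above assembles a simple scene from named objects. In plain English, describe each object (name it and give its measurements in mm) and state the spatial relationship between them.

A is a four-legged stool. The seat is 306×335 mm, 36 mm thick, top at z = 432 mm. It stands on four square legs, each 36×36 mm in cross-section, from z = 0 to the seat underside, each flush with a corner of the seat.

B is a spool: two coaxial disc flanges of radius 131 mm and thickness 22 mm, joined by a core cylinder of radius 64 mm and height 280 mm. The lower flange rests on z = 0 and the three cylinders share a vertical axis.

The spool is on top of the stool.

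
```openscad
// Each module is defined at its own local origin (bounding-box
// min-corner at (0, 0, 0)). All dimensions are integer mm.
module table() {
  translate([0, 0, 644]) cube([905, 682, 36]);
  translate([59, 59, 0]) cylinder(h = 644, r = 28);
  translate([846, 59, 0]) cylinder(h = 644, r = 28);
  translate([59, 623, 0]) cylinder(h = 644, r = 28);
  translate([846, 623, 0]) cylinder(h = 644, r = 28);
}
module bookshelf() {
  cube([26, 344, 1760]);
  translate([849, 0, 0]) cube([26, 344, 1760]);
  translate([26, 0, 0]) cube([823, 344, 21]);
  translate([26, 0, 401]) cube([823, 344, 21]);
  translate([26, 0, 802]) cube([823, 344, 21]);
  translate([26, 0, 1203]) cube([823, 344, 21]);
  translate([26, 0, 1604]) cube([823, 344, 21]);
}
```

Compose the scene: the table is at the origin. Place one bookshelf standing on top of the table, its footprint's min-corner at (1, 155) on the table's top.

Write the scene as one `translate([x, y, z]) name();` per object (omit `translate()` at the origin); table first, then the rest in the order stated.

table();
translate([1, 155, 680]) bookshelf();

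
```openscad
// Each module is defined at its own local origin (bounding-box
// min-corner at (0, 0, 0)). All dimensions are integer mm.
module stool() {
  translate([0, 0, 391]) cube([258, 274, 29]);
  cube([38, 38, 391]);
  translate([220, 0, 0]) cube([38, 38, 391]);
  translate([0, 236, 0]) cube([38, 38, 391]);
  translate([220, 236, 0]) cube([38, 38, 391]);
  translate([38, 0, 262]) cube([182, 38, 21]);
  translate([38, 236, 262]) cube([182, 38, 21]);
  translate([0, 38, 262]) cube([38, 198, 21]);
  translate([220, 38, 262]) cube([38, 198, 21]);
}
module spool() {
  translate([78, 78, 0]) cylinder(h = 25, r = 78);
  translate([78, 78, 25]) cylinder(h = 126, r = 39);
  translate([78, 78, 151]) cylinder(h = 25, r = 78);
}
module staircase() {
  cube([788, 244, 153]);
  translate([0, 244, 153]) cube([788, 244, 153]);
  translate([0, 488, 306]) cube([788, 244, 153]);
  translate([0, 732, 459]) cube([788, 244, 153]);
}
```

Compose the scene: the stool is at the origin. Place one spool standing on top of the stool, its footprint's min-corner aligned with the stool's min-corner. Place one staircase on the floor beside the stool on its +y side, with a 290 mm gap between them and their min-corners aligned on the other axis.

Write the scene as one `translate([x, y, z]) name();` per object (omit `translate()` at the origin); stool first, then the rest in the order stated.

stool();
translate([0, 0, 420]) spool();
translate([0, 564, 0]) staircase();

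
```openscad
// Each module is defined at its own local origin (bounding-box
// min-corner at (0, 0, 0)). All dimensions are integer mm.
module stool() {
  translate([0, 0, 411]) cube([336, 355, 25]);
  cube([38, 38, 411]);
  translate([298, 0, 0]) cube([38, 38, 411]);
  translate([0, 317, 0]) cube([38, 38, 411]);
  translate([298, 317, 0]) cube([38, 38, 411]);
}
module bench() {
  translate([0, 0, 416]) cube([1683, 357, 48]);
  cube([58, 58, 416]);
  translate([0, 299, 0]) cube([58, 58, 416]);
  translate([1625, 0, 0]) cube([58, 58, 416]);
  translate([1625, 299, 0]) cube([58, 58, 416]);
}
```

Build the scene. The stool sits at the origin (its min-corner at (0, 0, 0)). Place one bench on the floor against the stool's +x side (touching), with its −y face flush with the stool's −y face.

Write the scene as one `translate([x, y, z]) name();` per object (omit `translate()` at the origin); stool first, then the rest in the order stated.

stool();
translate([336, 0, 0]) bench();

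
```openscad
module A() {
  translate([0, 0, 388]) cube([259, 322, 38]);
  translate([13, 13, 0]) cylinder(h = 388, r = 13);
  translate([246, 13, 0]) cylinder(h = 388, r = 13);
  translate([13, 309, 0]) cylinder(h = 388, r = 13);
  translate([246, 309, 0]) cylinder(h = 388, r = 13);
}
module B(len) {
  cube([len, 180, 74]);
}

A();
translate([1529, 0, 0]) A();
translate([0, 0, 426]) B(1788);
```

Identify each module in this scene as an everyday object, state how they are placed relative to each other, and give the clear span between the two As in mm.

A is a stool. B is a beam. A beam spans the tops of two stools. The clear span between the two stools is 1270 mm.

Second stool starts at x = 1529; first ends at x = 259; clear span = 1529 − 259 = 1270 mm.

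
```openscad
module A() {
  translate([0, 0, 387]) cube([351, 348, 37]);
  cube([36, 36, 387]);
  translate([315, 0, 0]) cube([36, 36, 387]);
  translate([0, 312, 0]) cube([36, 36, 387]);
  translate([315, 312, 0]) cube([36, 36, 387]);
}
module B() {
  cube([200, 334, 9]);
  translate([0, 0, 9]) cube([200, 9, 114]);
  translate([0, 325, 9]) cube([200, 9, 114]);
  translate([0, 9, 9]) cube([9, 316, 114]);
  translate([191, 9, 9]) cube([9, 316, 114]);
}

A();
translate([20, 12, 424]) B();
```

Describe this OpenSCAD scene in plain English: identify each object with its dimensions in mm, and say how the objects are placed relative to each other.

A is a four-legged stool. The seat is 351×348 mm, 37 mm thick, top at z = 424 mm. It stands on four square legs, each 36×36 mm in cross-section, from z = 0 to the seat underside, each flush with a corner of the seat.

B is an open-topped rectangular box: outside dimensions 200×334×123 mm, with a uniform wall and base thickness of 9 mm. The base is a full 200×334 slab on the floor; four walls sit on top of the base. The front and back walls (the −y and +y sides) span the full width; the two side walls fit between them.

The open box is on top of the stool.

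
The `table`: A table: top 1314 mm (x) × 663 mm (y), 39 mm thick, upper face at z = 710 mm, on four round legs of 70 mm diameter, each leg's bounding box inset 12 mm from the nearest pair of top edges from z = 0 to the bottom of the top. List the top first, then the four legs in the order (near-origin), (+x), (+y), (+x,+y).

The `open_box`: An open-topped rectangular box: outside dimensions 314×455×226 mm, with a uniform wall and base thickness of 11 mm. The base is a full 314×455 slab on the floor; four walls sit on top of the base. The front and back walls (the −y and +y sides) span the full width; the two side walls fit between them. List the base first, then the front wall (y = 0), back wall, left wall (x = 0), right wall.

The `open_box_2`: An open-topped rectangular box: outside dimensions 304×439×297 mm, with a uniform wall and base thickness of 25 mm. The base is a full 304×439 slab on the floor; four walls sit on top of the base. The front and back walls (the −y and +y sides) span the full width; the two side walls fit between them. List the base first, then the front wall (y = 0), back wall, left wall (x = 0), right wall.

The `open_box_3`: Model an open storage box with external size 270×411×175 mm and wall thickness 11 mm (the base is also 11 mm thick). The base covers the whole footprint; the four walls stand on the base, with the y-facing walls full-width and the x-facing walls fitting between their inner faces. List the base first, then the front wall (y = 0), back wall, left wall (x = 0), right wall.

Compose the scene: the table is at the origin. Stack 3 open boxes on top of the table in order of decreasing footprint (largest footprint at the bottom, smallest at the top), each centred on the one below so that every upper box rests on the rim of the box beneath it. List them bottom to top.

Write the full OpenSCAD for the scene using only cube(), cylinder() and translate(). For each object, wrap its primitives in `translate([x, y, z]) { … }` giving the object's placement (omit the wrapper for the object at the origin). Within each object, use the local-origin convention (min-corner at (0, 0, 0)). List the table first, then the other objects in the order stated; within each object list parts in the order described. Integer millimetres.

translate([0, 0, 671]) cube([1314, 663, 39]);
translate([47, 47, 0]) cylinder(h = 671, r = 35);
translate([1267, 47, 0]) cylinder(h = 671, r = 35);
translate([47, 616, 0]) cylinder(h = 671, r = 35);
translate([1267, 616, 0]) cylinder(h = 671, r = 35);
translate([500, 104, 710]) {
  cube([314, 455, 11]);
  translate([0, 0, 11]) cube([314, 11, 215]);
  translate([0, 444, 11]) cube([314, 11, 215]);
  translate([0, 11, 11]) cube([11, 433, 215]);
  translate([303, 11, 11]) cube([11, 433, 215]);
}
translate([505, 112, 936]) {
  cube([304, 439, 25]);
  translate([0, 0, 25]) cube([304, 25, 272]);
  translate([0, 414, 25]) cube([304, 25, 272]);
  translate([0, 25, 25]) cube([25, 389, 272]);
  translate([279, 25, 25]) cube([25, 389, 272]);
}
translate([522, 126, 1233]) {
  cube([270, 411, 11]);
  translate([0, 0, 11]) cube([270, 11, 164]);
  translate([0, 400, 11]) cube([270, 11, 164]);
  translate([0, 11, 11]) cube([11, 389, 164]);
  translate([259, 11, 11]) cube([11, 389, 164]);
}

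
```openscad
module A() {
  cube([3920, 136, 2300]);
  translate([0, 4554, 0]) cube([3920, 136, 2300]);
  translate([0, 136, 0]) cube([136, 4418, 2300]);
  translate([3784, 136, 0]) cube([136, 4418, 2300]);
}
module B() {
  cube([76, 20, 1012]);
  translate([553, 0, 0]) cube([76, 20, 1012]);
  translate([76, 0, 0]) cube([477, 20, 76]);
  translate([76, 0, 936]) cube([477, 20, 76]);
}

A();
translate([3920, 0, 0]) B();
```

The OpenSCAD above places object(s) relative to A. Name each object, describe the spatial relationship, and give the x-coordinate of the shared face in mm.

The house frame's +x face and the picture frame's −x face are both at x = 3920 mm.

A is a house frame. B is a picture frame. The picture frame is against the house frame's +x side, with their −y faces flush. The x-coordinate of the shared face is 3920 mm.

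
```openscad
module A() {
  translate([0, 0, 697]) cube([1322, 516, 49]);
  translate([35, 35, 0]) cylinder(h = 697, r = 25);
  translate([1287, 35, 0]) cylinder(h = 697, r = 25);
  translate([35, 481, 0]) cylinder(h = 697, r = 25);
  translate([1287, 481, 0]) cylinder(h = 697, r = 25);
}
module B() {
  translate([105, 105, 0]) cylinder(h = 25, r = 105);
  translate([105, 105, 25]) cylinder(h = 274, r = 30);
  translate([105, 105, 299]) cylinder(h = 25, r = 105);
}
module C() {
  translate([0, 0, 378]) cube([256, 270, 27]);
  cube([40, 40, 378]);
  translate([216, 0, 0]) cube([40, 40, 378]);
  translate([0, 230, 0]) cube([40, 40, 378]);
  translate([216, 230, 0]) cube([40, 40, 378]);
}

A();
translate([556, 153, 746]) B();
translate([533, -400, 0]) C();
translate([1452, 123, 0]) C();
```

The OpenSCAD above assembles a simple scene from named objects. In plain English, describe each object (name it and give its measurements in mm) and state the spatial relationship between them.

A is a table with a 1322×516 mm rectangular top, 49 mm thick, top surface at z = 746 mm, supported by four round legs of 50 mm diameter, each leg's bounding box inset 10 mm from the nearest pair of top edges, running from the floor.

B is a spool: two coaxial disc flanges of radius 105 mm and thickness 25 mm, joined by a core cylinder of radius 30 mm and height 274 mm. The lower flange rests on z = 0 and the three cylinders share a vertical axis.

C is a simple wooden stool: a rectangular seat 256 mm (x) by 270 mm (y), 27 mm thick, top face at z = 405 mm, on four square legs, each 40×40 mm in cross-section. The legs rest on z = 0, each flush with a corner of the seat.

The spool is on top of the table, centred. Two stools sit around the table at the −y, +x sides.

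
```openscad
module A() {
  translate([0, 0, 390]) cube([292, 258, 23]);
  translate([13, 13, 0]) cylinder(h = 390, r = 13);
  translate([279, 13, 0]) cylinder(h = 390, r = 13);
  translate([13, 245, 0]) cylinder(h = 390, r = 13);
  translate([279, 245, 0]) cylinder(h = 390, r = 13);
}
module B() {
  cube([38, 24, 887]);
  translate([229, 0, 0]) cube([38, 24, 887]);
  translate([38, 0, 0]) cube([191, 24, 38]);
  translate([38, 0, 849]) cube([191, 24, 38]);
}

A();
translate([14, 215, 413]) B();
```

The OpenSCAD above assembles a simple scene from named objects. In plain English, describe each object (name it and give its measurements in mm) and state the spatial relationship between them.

A is a simple wooden stool: a rectangular seat 292 mm (x) by 258 mm (y), 23 mm thick, top face at z = 413 mm, on four round legs, each 26 mm in diameter. The legs rest on z = 0, each leg's axis is inset half a diameter from the nearest pair of seat edges (so the leg's bounding box is flush with the corner).

B is a rectangular picture frame lying in the x–z plane (depth along y). The opening is 191 mm wide (x) by 811 mm tall (z), surrounded by a border 38 mm wide on all four sides. The frame is 24 mm deep and is made of two full-height vertical stiles with two horizontal rails fitted between them.

The picture frame is on top of the stool.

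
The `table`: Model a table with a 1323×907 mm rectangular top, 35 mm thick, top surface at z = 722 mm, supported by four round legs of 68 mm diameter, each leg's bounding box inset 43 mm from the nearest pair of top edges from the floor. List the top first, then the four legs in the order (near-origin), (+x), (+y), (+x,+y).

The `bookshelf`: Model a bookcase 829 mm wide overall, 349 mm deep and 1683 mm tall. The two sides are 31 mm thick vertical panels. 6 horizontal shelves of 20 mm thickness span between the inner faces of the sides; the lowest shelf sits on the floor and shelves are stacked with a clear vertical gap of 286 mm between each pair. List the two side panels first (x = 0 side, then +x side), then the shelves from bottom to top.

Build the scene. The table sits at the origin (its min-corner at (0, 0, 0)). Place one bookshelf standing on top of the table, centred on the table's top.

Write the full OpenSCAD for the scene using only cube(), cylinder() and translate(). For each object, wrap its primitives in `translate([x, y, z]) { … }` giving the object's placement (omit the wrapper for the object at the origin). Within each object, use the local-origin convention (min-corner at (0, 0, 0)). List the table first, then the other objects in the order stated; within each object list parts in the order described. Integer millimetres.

translate([0, 0, 687]) cube([1323, 907, 35]);
translate([77, 77, 0]) cylinder(h = 687, r = 34);
translate([1246, 77, 0]) cylinder(h = 687, r = 34);
translate([77, 830, 0]) cylinder(h = 687, r = 34);
translate([1246, 830, 0]) cylinder(h = 687, r = 34);
translate([247, 279, 722]) {
  cube([31, 349, 1683]);
  translate([798, 0, 0]) cube([31, 349, 1683]);
  translate([31, 0, 0]) cube([767, 349, 20]);
  translate([31, 0, 306]) cube([767, 349, 20]);
  translate([31, 0, 612]) cube([767, 349, 20]);
  translate([31, 0, 918]) cube([767, 349, 20]);
  translate([31, 0, 1224]) cube([767, 349, 20]);
  translate([31, 0, 1530]) cube([767, 349, 20]);
}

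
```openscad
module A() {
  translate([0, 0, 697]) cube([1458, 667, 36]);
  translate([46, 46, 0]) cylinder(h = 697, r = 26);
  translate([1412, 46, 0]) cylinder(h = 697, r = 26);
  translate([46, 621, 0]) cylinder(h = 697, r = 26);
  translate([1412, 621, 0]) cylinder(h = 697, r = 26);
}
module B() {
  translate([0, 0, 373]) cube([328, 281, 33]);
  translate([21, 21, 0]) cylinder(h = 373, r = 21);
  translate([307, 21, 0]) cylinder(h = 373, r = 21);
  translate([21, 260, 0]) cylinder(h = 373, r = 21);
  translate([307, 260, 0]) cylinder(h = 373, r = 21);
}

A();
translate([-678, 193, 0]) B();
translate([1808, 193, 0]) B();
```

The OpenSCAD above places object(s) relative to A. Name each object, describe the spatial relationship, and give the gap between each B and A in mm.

Each stool's nearest face is 350 mm from the table's bounding box.

A is a table. B is a stool. Two stools sit around the table at the −x, +x sides. The gap between each stool and the table is 350 mm.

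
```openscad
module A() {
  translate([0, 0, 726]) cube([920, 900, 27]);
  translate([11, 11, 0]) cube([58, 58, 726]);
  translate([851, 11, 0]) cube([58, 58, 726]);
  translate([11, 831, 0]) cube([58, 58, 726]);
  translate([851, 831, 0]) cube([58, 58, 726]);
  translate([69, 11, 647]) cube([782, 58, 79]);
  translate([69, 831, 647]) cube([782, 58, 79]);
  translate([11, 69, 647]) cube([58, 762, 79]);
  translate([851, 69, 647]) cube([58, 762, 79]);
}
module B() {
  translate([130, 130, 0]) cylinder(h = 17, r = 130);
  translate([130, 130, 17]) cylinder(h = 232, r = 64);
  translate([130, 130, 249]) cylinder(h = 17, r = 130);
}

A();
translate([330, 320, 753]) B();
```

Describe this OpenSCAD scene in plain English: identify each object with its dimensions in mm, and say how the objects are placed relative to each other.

A is a table with a 920×900 mm rectangular top, 27 mm thick, top surface at z = 753 mm, supported by four 58×58 mm square legs, each inset 11 mm from the nearest pair of top edges, running from the floor. Four apron rails, 58 mm thick and 79 mm tall, run between adjacent legs with their top edges flush with the underside of the top and their outer faces flush with the legs' outer faces.

B is a spool: two coaxial disc flanges of radius 130 mm and thickness 17 mm, joined by a core cylinder of radius 64 mm and height 232 mm. The lower flange rests on z = 0 and the three cylinders share a vertical axis.

The spool is on top of the table, centred.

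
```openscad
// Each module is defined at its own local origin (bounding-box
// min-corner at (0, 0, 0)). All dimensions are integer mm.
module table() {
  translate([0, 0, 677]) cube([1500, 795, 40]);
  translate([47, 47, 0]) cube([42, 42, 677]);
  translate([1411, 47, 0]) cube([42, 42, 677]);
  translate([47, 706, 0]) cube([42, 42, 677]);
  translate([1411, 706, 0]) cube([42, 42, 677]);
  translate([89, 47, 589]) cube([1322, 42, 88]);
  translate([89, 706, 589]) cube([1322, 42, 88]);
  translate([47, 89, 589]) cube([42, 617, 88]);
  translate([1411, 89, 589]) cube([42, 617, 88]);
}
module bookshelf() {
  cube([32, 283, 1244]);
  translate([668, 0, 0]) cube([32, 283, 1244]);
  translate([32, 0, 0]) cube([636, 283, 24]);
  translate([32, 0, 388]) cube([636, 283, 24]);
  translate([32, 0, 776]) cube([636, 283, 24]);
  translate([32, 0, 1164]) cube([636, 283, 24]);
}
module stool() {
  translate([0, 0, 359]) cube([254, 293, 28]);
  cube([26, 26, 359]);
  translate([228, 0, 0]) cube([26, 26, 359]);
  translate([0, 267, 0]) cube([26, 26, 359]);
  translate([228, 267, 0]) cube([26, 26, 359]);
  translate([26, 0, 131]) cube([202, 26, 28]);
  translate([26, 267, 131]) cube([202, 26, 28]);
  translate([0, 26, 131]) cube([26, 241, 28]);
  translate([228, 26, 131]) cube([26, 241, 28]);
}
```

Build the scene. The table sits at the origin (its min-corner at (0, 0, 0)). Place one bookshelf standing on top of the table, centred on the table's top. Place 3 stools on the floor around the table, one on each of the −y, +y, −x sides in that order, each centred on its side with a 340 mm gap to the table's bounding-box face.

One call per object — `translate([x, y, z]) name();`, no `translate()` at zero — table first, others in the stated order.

table();
translate([400, 256, 717]) bookshelf();
translate([623, -633, 0]) stool();
translate([623, 1135, 0]) stool();
translate([-594, 251, 0]) stool();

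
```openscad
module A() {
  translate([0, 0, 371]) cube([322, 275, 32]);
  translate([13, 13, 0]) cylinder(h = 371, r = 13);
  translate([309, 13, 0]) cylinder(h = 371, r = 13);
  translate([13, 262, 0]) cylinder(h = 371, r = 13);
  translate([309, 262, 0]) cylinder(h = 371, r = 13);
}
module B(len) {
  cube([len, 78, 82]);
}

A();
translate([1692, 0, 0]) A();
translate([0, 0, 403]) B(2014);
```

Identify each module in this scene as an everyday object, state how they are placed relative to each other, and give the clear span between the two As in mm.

A is a stool. B is a beam. A beam spans the tops of two stools. The clear span between the two stools is 1370 mm.

Second stool starts at x = 1692; first ends at x = 322; clear span = 1692 − 322 = 1370 mm.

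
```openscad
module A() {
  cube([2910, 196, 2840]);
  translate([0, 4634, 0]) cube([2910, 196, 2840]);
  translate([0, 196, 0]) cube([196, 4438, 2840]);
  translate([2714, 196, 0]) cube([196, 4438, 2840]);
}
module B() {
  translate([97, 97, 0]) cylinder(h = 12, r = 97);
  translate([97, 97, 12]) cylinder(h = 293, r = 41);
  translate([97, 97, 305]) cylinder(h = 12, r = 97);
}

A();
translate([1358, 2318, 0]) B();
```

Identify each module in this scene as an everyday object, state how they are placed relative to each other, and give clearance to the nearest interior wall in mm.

A is a house frame. B is a spool. The spool sits inside the house frame, centred. The clearance to the nearest interior wall is 1162 mm.

Clearances: x = 1162, y = 2122; minimum 1162 mm.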